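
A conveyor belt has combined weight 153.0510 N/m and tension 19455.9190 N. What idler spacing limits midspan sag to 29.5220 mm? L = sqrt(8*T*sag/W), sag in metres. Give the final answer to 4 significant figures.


sag = 29.5220/1000 = 0.029522 m
L = sqrt(8 * 19455.9190 * 0.029522 / 153.0510)
L = 5.479 m


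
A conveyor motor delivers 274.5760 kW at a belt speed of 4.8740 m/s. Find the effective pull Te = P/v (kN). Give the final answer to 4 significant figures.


Te = P / v = 274.5760 / 4.8740
Te = 56.33 kN


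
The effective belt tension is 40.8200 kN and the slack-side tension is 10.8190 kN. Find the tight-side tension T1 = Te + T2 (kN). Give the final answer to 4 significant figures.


T1 = Te + T2 = 40.8200 + 10.8190
T1 = 51.64 kN


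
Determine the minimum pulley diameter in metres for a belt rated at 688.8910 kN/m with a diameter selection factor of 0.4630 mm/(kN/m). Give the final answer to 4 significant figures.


D = 688.8910 * 0.4630 / 1000
D = 0.3190 m


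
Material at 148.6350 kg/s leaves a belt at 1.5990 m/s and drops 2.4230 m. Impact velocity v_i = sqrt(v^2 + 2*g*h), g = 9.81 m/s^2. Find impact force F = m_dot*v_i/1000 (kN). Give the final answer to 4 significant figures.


v_i = sqrt(1.5990^2 + 2*9.81*2.4230) = 7.07786 m/s
F = 148.6350 * 7.07786 / 1000
F = 1.052 kN


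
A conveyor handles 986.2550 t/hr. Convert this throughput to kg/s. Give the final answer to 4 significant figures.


m_dot = 986.2550 * 1000 / 3600
m_dot = 274.0 kg/s


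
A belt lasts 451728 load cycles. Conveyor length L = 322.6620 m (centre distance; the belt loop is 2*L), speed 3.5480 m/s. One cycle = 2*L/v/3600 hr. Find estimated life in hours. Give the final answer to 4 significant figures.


cycle_time = 2 * 322.6620 / 3.5480 / 3600 = 0.0505233 hr
life = 451728 * 0.0505233 = 22820 hours


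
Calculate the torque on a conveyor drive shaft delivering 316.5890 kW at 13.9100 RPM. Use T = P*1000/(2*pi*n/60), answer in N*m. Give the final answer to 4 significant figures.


omega = 2*pi*13.9100/60 = 1.45665 rad/s
T = 316.5890*1000 / 1.45665
T = 217300 N*m


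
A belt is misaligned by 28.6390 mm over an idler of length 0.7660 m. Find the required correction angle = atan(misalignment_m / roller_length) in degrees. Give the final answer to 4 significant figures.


misalign_m = 28.6390 / 1000 = 0.028639 m
angle = atan(0.028639 / 0.7660)
angle = 2.141 deg


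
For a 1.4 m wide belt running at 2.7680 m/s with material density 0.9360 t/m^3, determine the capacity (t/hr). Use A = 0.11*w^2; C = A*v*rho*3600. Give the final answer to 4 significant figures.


A = 0.11 * 1.4^2 = 0.2156 m^2
C = 0.2156 * 2.7680 * 0.9360 * 3600
C = 2011 t/hr


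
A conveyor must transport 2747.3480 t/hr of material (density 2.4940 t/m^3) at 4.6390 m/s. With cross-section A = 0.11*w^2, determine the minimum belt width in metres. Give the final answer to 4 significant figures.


A_req = 2747.3480 / (4.6390 * 2.4940 * 3600) = 0.0659615 m^2
w = sqrt(0.0659615 / 0.11)
w = 0.7744 m


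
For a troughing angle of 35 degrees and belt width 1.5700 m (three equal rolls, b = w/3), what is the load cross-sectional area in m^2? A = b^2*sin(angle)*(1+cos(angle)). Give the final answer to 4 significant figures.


b = 1.5700/3 = 0.523333 m
A = 0.523333^2 * sin(35 deg) * (1 + cos(35 deg))
A = 0.2858 m^2


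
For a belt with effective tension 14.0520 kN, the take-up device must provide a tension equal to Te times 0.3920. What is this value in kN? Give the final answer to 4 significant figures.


T_tu = 14.0520 * 0.3920
T_tu = 5.508 kN


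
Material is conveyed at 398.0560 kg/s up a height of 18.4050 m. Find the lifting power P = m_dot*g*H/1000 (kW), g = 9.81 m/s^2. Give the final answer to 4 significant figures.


P = 398.0560 * 9.81 * 18.4050 / 1000
P = 71.87 kW


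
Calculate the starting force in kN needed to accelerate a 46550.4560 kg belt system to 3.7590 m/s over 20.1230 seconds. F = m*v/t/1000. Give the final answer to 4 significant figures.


F = 46550.4560 * 3.7590 / 20.1230 / 1000
F = 8.696 kN


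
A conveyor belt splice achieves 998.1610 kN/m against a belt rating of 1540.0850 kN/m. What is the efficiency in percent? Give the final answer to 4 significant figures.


Eff = 998.1610 / 1540.0850 * 100
Eff = 64.81 %


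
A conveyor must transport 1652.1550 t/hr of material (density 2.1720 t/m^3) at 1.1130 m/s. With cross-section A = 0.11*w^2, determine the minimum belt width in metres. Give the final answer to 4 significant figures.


A_req = 1652.1550 / (1.1130 * 2.1720 * 3600) = 0.189842 m^2
w = sqrt(0.189842 / 0.11)
w = 1.314 m


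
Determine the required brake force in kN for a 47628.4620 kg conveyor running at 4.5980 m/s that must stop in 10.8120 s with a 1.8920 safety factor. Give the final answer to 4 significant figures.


F = 47628.4620 * 4.5980 / 10.8120 * 1.8920 / 1000
F = 38.32 kN


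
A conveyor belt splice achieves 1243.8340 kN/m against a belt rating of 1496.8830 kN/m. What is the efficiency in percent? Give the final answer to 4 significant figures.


Eff = 1243.8340 / 1496.8830 * 100
Eff = 83.09 %


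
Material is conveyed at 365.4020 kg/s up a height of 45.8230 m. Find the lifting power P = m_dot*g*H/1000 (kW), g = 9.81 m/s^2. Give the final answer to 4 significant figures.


P = 365.4020 * 9.81 * 45.8230 / 1000
P = 164.3 kW


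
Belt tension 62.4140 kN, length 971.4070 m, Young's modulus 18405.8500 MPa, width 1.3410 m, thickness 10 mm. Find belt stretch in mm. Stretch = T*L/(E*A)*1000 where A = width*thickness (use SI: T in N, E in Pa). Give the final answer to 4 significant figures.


A = 1.3410 * 0.01 = 0.01341 m^2
Stretch = 62.4140*1000 * 971.4070 / (18405.8500e6 * 0.01341) * 1000
Stretch = 245.6 mm


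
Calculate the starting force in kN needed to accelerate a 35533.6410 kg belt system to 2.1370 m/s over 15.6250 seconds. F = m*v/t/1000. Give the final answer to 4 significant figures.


F = 35533.6410 * 2.1370 / 15.6250 / 1000
F = 4.860 kN


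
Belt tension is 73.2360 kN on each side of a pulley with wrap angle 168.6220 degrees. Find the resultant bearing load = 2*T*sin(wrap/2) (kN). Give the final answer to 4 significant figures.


F = 2 * 73.2360 * sin(168.6220/2 deg)
F = 145.8 kN


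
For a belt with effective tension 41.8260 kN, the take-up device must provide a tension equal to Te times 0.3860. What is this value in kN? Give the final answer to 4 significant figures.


T_tu = 41.8260 * 0.3860
T_tu = 16.14 kN


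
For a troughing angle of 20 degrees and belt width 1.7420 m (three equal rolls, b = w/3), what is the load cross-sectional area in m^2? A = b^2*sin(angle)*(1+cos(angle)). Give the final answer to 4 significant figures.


b = 1.7420/3 = 0.580667 m
A = 0.580667^2 * sin(20 deg) * (1 + cos(20 deg))
A = 0.2237 m^2


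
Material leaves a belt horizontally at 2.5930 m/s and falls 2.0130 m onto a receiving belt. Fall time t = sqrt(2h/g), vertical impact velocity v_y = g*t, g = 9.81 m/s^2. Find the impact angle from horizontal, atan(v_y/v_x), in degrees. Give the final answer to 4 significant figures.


t = sqrt(2*2.0130/9.81) = 0.640623 s
v_y = 9.81 * 0.640623 = 6.28451 m/s
angle = atan(6.28451 / 2.5930) = 67.58 deg


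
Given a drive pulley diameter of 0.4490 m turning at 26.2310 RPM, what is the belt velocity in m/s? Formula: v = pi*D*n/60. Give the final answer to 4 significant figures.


v = pi * 0.4490 * 26.2310 / 60
v = 0.6167 m/s


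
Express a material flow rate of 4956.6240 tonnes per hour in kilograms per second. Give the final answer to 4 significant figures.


m_dot = 4956.6240 * 1000 / 3600
m_dot = 1377 kg/s


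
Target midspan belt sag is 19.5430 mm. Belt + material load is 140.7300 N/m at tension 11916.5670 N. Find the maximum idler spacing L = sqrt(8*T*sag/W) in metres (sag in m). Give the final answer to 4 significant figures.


sag = 19.5430/1000 = 0.019543 m
L = sqrt(8 * 11916.5670 * 0.019543 / 140.7300)
L = 3.639 m


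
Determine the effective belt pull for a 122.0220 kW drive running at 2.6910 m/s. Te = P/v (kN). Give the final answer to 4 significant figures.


Te = P / v = 122.0220 / 2.6910
Te = 45.34 kN


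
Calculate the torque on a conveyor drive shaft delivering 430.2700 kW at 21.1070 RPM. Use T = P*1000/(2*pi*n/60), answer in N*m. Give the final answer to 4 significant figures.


omega = 2*pi*21.1070/60 = 2.21032 rad/s
T = 430.2700*1000 / 2.21032
T = 194700 N*m


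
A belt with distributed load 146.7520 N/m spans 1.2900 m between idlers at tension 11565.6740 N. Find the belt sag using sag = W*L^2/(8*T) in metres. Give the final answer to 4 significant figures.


sag = 146.7520 * 1.2900^2 / (8 * 11565.6740)
sag = 0.002639 m


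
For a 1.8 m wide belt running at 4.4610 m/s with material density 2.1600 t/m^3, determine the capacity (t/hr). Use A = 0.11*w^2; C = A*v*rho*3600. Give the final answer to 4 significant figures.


A = 0.11 * 1.8^2 = 0.3564 m^2
C = 0.3564 * 4.4610 * 2.1600 * 3600
C = 12360 t/hr


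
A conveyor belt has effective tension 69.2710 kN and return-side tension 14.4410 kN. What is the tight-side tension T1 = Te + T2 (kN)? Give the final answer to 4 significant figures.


T1 = Te + T2 = 69.2710 + 14.4410
T1 = 83.71 kN


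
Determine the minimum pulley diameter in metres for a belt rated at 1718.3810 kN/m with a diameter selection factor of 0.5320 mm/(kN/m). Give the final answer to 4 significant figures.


D = 1718.3810 * 0.5320 / 1000
D = 0.9142 m


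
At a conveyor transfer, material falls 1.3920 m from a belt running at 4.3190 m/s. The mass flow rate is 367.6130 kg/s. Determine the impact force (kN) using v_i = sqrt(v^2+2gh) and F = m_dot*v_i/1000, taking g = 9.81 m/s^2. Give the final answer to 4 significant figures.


v_i = sqrt(4.3190^2 + 2*9.81*1.3920) = 6.77973 m/s
F = 367.6130 * 6.77973 / 1000
F = 2.492 kN


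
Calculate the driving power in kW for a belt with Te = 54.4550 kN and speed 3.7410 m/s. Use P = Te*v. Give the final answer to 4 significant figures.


P = Te * v = 54.4550 * 3.7410
P = 203.7 kW


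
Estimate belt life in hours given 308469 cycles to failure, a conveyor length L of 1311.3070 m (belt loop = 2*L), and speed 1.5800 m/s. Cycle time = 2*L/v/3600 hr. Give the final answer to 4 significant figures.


cycle_time = 2 * 1311.3070 / 1.5800 / 3600 = 0.461078 hr
life = 308469 * 0.461078 = 142200 hours


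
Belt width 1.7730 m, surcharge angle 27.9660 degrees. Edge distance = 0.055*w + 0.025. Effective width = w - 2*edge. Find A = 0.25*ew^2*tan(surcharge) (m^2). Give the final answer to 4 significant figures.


edge = 0.055*1.7730 + 0.025 = 0.122515 m
ew = 1.7730 - 2*0.122515 = 1.52797 m
A = 0.25 * 1.52797^2 * tan(27.9660 deg)
A = 0.3099 m^2


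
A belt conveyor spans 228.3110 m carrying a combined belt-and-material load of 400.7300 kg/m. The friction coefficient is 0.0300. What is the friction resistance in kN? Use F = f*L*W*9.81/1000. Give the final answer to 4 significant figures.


F = 0.0300 * 228.3110 * 400.7300 * 9.81 / 1000
F = 26.93 kN


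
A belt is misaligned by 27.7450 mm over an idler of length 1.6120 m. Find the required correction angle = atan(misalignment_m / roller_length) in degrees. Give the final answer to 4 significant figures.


misalign_m = 27.7450 / 1000 = 0.027745 m
angle = atan(0.027745 / 1.6120)
angle = 0.9861 deg


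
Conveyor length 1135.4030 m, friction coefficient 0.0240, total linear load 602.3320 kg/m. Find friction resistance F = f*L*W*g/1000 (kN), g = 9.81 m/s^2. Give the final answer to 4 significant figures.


F = 0.0240 * 1135.4030 * 602.3320 * 9.81 / 1000
F = 161.0 kN


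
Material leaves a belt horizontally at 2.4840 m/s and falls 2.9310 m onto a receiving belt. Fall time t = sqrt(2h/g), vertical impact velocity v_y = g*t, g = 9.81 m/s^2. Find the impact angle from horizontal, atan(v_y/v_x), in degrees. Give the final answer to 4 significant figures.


t = sqrt(2*2.9310/9.81) = 0.773016 s
v_y = 9.81 * 0.773016 = 7.58329 m/s
angle = atan(7.58329 / 2.4840) = 71.86 deg


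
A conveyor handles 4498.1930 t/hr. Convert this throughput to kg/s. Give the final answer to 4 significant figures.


m_dot = 4498.1930 * 1000 / 3600
m_dot = 1249 kg/s


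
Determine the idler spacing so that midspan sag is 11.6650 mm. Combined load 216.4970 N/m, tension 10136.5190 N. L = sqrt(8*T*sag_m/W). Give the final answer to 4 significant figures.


sag = 11.6650/1000 = 0.011665 m
L = sqrt(8 * 10136.5190 * 0.011665 / 216.4970)
L = 2.090 m


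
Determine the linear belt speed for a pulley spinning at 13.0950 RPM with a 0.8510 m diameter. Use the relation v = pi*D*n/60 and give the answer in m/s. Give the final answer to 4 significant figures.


v = pi * 0.8510 * 13.0950 / 60
v = 0.5835 m/s


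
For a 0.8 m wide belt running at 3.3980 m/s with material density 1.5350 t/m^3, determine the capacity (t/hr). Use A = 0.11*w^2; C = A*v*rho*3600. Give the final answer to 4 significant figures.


A = 0.11 * 0.8^2 = 0.0704 m^2
C = 0.0704 * 3.3980 * 1.5350 * 3600
C = 1322 t/hr


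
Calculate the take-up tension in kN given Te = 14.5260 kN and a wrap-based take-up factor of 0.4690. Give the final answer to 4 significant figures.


T_tu = 14.5260 * 0.4690
T_tu = 6.813 kN


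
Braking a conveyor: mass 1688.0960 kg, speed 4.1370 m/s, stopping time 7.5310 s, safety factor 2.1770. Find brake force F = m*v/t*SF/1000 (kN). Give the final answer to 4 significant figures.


F = 1688.0960 * 4.1370 / 7.5310 * 2.1770 / 1000
F = 2.019 kN


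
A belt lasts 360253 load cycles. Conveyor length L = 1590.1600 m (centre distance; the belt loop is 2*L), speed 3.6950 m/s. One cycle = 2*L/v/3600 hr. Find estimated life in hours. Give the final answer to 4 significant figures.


cycle_time = 2 * 1590.1600 / 3.6950 / 3600 = 0.239086 hr
life = 360253 * 0.239086 = 86130 hours


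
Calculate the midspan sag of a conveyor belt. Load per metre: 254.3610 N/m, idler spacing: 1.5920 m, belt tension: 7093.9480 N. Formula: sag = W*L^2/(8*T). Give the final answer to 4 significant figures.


sag = 254.3610 * 1.5920^2 / (8 * 7093.9480)
sag = 0.01136 m


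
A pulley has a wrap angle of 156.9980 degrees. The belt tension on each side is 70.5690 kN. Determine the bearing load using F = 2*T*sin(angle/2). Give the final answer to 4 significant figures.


F = 2 * 70.5690 * sin(156.9980/2 deg)
F = 138.3 kN


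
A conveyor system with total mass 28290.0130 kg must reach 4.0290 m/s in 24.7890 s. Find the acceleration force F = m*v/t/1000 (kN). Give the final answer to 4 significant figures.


F = 28290.0130 * 4.0290 / 24.7890 / 1000
F = 4.598 kN


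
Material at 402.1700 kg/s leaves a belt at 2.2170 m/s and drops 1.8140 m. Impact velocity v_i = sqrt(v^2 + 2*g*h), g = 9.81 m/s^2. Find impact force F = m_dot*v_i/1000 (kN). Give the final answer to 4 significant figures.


v_i = sqrt(2.2170^2 + 2*9.81*1.8140) = 6.36441 m/s
F = 402.1700 * 6.36441 / 1000
F = 2.560 kN


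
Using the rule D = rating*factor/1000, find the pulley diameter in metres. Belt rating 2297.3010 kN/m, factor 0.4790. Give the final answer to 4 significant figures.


D = 2297.3010 * 0.4790 / 1000
D = 1.100 m


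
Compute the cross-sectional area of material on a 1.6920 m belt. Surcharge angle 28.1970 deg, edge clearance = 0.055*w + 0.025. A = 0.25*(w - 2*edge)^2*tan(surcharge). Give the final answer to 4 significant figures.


edge = 0.055*1.6920 + 0.025 = 0.11806 m
ew = 1.6920 - 2*0.11806 = 1.45588 m
A = 0.25 * 1.45588^2 * tan(28.1970 deg)
A = 0.2841 m^2


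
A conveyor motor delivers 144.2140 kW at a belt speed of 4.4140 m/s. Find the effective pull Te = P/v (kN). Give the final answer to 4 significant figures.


Te = P / v = 144.2140 / 4.4140
Te = 32.67 kN


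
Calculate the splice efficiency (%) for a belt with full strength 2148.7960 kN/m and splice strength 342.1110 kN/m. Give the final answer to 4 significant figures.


Eff = 342.1110 / 2148.7960 * 100
Eff = 15.92 %


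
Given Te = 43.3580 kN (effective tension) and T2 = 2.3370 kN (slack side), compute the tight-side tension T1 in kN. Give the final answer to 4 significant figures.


T1 = Te + T2 = 43.3580 + 2.3370
T1 = 45.70 kN


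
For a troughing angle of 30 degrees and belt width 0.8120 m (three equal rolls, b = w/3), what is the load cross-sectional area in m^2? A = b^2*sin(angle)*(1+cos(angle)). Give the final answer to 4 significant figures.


b = 0.8120/3 = 0.270667 m
A = 0.270667^2 * sin(30 deg) * (1 + cos(30 deg))
A = 0.06835 m^2


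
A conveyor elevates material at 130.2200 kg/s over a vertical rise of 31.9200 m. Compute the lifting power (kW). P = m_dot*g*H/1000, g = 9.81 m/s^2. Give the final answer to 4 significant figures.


P = 130.2200 * 9.81 * 31.9200 / 1000
P = 40.78 kW


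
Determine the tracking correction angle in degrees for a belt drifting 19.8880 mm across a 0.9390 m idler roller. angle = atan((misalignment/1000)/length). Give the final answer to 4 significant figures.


misalign_m = 19.8880 / 1000 = 0.019888 m
angle = atan(0.019888 / 0.9390)
angle = 1.213 deg


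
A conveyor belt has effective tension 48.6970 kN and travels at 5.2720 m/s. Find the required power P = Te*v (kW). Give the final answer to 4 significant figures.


P = Te * v = 48.6970 * 5.2720
P = 256.7 kW


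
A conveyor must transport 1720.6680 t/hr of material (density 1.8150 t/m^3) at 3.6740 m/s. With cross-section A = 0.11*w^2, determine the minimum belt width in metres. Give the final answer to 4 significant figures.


A_req = 1720.6680 / (3.6740 * 1.8150 * 3600) = 0.0716768 m^2
w = sqrt(0.0716768 / 0.11)
w = 0.8072 m


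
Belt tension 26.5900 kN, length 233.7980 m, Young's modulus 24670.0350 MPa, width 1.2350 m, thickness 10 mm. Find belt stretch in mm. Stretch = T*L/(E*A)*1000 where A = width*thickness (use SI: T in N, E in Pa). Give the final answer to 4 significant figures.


A = 1.2350 * 0.01 = 0.01235 m^2
Stretch = 26.5900*1000 * 233.7980 / (24670.0350e6 * 0.01235) * 1000
Stretch = 20.40 mm


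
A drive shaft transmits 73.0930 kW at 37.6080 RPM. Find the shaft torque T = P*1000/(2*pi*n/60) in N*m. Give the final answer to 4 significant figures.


omega = 2*pi*37.6080/60 = 3.9383 rad/s
T = 73.0930*1000 / 3.9383
T = 18560 N*m


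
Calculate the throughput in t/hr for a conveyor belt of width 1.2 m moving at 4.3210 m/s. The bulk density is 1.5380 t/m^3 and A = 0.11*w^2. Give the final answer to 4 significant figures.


A = 0.11 * 1.2^2 = 0.1584 m^2
C = 0.1584 * 4.3210 * 1.5380 * 3600
C = 3790 t/hr


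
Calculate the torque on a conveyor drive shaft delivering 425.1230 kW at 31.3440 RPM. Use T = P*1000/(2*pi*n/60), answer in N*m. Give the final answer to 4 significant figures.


omega = 2*pi*31.3440/60 = 3.28234 rad/s
T = 425.1230*1000 / 3.28234
T = 129500 N*m


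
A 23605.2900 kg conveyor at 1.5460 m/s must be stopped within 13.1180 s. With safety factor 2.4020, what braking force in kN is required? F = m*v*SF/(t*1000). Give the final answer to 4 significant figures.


F = 23605.2900 * 1.5460 / 13.1180 * 2.4020 / 1000
F = 6.682 kN


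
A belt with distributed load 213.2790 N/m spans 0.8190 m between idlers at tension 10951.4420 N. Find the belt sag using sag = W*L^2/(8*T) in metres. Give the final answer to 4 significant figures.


sag = 213.2790 * 0.8190^2 / (8 * 10951.4420)
sag = 0.001633 m


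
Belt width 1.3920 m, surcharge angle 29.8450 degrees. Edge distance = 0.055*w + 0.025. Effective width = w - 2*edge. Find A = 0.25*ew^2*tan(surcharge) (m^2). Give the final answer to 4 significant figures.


edge = 0.055*1.3920 + 0.025 = 0.10156 m
ew = 1.3920 - 2*0.10156 = 1.18888 m
A = 0.25 * 1.18888^2 * tan(29.8450 deg)
A = 0.2027 m^2


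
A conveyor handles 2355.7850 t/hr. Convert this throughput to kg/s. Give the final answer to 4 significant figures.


m_dot = 2355.7850 * 1000 / 3600
m_dot = 654.4 kg/s


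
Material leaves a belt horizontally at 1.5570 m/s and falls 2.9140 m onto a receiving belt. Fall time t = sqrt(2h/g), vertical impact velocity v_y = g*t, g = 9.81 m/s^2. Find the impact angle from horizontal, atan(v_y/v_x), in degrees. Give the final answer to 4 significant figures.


t = sqrt(2*2.9140/9.81) = 0.770771 s
v_y = 9.81 * 0.770771 = 7.56126 m/s
angle = atan(7.56126 / 1.5570) = 78.36 deg


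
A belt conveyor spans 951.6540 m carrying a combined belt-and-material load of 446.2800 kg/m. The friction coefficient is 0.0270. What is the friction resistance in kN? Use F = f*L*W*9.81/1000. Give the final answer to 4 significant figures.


F = 0.0270 * 951.6540 * 446.2800 * 9.81 / 1000
F = 112.5 kN


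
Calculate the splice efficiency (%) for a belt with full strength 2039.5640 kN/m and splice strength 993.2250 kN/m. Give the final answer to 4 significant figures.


Eff = 993.2250 / 2039.5640 * 100
Eff = 48.70 %


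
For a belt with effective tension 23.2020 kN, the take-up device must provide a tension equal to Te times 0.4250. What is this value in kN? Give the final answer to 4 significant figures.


T_tu = 23.2020 * 0.4250
T_tu = 9.861 kN


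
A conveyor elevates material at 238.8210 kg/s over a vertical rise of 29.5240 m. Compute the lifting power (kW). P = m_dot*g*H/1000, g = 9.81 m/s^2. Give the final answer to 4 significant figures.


P = 238.8210 * 9.81 * 29.5240 / 1000
P = 69.17 kW


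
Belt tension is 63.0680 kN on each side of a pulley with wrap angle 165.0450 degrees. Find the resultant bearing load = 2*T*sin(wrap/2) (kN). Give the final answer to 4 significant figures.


F = 2 * 63.0680 * sin(165.0450/2 deg)
F = 125.1 kN


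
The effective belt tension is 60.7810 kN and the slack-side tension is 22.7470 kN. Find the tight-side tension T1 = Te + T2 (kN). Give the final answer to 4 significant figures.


T1 = Te + T2 = 60.7810 + 22.7470
T1 = 83.53 kN


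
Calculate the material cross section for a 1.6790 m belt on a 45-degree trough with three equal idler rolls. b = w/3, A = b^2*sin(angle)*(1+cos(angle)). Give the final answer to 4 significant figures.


b = 1.6790/3 = 0.559667 m
A = 0.559667^2 * sin(45 deg) * (1 + cos(45 deg))
A = 0.3781 m^2


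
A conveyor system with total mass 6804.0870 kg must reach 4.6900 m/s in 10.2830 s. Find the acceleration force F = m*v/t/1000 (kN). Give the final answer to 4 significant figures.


F = 6804.0870 * 4.6900 / 10.2830 / 1000
F = 3.103 kN


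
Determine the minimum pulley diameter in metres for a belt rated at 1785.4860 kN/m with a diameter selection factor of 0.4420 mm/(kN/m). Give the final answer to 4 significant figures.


D = 1785.4860 * 0.4420 / 1000
D = 0.7892 m


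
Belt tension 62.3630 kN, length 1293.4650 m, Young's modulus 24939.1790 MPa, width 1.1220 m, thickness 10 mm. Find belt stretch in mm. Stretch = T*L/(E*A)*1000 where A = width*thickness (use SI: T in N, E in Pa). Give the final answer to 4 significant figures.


A = 1.1220 * 0.01 = 0.01122 m^2
Stretch = 62.3630*1000 * 1293.4650 / (24939.1790e6 * 0.01122) * 1000
Stretch = 288.3 mm


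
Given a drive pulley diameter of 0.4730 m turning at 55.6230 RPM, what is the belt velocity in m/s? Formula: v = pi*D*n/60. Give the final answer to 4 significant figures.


v = pi * 0.4730 * 55.6230 / 60
v = 1.378 m/s


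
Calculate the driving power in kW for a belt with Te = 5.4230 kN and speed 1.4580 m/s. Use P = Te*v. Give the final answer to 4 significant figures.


P = Te * v = 5.4230 * 1.4580
P = 7.907 kW


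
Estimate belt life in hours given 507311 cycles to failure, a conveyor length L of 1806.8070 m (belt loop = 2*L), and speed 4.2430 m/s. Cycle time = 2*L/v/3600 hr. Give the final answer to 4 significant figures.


cycle_time = 2 * 1806.8070 / 4.2430 / 3600 = 0.236574 hr
life = 507311 * 0.236574 = 120000 hours


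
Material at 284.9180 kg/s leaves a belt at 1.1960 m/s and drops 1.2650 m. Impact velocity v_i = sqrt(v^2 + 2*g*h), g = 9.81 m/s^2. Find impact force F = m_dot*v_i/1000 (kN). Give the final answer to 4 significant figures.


v_i = sqrt(1.1960^2 + 2*9.81*1.2650) = 5.12345 m/s
F = 284.9180 * 5.12345 / 1000
F = 1.460 kN


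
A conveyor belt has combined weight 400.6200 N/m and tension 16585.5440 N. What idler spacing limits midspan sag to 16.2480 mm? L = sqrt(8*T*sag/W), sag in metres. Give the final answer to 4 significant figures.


sag = 16.2480/1000 = 0.016248 m
L = sqrt(8 * 16585.5440 * 0.016248 / 400.6200)
L = 2.320 m


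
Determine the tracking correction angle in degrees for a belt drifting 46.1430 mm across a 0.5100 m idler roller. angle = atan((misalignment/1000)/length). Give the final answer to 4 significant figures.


misalign_m = 46.1430 / 1000 = 0.046143 m
angle = atan(0.046143 / 0.5100)
angle = 5.170 deg


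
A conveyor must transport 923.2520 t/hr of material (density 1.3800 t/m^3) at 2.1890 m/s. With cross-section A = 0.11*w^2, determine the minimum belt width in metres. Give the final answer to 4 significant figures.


A_req = 923.2520 / (2.1890 * 1.3800 * 3600) = 0.0848971 m^2
w = sqrt(0.0848971 / 0.11)
w = 0.8785 m


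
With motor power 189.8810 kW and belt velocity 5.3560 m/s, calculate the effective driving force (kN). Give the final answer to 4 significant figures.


Te = P / v = 189.8810 / 5.3560
Te = 35.45 kN


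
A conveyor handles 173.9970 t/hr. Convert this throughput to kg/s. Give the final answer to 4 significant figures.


m_dot = 173.9970 * 1000 / 3600
m_dot = 48.33 kg/s


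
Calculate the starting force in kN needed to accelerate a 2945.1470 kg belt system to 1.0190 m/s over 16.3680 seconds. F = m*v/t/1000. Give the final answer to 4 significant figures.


F = 2945.1470 * 1.0190 / 16.3680 / 1000
F = 0.1834 kN


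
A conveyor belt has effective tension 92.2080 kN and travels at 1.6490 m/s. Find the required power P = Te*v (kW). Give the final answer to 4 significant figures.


P = Te * v = 92.2080 * 1.6490
P = 152.1 kW


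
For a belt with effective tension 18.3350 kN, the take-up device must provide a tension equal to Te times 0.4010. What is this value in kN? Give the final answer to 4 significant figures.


T_tu = 18.3350 * 0.4010
T_tu = 7.352 kN


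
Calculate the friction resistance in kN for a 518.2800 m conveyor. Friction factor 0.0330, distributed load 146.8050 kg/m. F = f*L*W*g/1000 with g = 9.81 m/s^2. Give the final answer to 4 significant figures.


F = 0.0330 * 518.2800 * 146.8050 * 9.81 / 1000
F = 24.63 kN


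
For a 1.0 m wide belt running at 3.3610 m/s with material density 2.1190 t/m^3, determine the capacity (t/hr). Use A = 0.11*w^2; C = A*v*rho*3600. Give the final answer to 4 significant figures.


A = 0.11 * 1.0^2 = 0.11 m^2
C = 0.11 * 3.3610 * 2.1190 * 3600
C = 2820 t/hr


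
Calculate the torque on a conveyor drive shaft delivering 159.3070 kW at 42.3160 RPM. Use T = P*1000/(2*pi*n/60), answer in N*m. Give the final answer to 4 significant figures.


omega = 2*pi*42.3160/60 = 4.43132 rad/s
T = 159.3070*1000 / 4.43132
T = 35950 N*m


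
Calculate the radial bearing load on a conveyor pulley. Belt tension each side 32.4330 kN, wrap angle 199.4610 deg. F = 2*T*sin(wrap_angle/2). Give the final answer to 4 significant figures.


F = 2 * 32.4330 * sin(199.4610/2 deg)
F = 63.93 kN


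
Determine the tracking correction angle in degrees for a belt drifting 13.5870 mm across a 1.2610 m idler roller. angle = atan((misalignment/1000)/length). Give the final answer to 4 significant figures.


misalign_m = 13.5870 / 1000 = 0.013587 m
angle = atan(0.013587 / 1.2610)
angle = 0.6173 deg


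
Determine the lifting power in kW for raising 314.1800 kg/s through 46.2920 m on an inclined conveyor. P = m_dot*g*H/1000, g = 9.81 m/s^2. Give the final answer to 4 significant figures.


P = 314.1800 * 9.81 * 46.2920 / 1000
P = 142.7 kW


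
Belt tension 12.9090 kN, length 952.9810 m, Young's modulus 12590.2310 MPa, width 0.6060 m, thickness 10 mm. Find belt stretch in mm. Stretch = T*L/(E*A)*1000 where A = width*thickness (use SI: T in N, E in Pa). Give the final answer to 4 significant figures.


A = 0.6060 * 0.01 = 0.00606 m^2
Stretch = 12.9090*1000 * 952.9810 / (12590.2310e6 * 0.00606) * 1000
Stretch = 161.2 mm


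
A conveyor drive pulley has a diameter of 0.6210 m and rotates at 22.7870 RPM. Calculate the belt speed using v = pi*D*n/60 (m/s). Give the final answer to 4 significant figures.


v = pi * 0.6210 * 22.7870 / 60
v = 0.7409 m/s


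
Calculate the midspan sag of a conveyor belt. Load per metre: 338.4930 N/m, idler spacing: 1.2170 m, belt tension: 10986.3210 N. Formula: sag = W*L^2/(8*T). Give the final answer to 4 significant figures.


sag = 338.4930 * 1.2170^2 / (8 * 10986.3210)
sag = 0.005704 m


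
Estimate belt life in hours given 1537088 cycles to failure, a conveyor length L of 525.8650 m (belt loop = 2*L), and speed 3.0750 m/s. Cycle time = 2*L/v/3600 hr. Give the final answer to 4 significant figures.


cycle_time = 2 * 525.8650 / 3.0750 / 3600 = 0.0950072 hr
life = 1537088 * 0.0950072 = 146000 hours


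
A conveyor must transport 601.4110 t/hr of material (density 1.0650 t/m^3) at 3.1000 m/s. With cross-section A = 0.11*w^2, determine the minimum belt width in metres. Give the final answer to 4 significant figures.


A_req = 601.4110 / (3.1000 * 1.0650 * 3600) = 0.0506008 m^2
w = sqrt(0.0506008 / 0.11)
w = 0.6782 m


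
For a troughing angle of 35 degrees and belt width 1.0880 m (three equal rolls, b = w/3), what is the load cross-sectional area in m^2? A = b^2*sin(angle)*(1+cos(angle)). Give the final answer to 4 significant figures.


b = 1.0880/3 = 0.362667 m
A = 0.362667^2 * sin(35 deg) * (1 + cos(35 deg))
A = 0.1372 m^2


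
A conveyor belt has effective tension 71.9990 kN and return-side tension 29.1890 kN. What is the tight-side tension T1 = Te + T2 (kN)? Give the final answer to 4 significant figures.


T1 = Te + T2 = 71.9990 + 29.1890
T1 = 101.2 kN


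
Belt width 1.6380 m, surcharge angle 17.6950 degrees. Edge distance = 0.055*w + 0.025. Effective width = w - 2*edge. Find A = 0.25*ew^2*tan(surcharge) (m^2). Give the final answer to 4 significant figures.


edge = 0.055*1.6380 + 0.025 = 0.11509 m
ew = 1.6380 - 2*0.11509 = 1.40782 m
A = 0.25 * 1.40782^2 * tan(17.6950 deg)
A = 0.1581 m^2


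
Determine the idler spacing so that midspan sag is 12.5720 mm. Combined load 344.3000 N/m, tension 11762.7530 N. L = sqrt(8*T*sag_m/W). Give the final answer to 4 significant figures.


sag = 12.5720/1000 = 0.012572 m
L = sqrt(8 * 11762.7530 * 0.012572 / 344.3000)
L = 1.854 m


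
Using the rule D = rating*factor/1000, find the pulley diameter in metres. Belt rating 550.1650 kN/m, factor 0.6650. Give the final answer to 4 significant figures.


D = 550.1650 * 0.6650 / 1000
D = 0.3659 m


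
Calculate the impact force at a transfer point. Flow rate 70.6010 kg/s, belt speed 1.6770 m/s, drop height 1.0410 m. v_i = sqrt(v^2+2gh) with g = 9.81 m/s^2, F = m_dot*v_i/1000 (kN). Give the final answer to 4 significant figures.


v_i = sqrt(1.6770^2 + 2*9.81*1.0410) = 4.82045 m/s
F = 70.6010 * 4.82045 / 1000
F = 0.3403 kN


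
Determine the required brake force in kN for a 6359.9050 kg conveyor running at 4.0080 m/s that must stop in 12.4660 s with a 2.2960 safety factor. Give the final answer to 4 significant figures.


F = 6359.9050 * 4.0080 / 12.4660 * 2.2960 / 1000
F = 4.695 kN


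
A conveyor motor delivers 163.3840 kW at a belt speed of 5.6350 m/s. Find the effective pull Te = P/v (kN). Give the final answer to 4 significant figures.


Te = P / v = 163.3840 / 5.6350
Te = 28.99 kN


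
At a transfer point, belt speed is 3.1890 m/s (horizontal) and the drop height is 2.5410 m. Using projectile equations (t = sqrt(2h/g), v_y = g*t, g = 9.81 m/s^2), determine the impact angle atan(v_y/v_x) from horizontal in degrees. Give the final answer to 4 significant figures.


t = sqrt(2*2.5410/9.81) = 0.719752 s
v_y = 9.81 * 0.719752 = 7.06077 m/s
angle = atan(7.06077 / 3.1890) = 65.69 deg


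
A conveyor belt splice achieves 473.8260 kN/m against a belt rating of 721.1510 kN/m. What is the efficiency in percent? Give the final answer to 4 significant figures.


Eff = 473.8260 / 721.1510 * 100
Eff = 65.70 %


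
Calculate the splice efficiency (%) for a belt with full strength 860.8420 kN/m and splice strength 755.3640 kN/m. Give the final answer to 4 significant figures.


Eff = 755.3640 / 860.8420 * 100
Eff = 87.75 %


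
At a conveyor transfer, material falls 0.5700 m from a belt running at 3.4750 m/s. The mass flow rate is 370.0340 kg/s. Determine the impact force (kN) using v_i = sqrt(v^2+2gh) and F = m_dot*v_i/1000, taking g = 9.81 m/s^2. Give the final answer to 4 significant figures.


v_i = sqrt(3.4750^2 + 2*9.81*0.5700) = 4.82276 m/s
F = 370.0340 * 4.82276 / 1000
F = 1.785 kN


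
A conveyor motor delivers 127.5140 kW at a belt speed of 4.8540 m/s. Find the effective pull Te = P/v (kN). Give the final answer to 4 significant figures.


Te = P / v = 127.5140 / 4.8540
Te = 26.27 kN


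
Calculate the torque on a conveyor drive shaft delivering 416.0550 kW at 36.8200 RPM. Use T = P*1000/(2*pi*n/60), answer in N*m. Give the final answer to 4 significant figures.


omega = 2*pi*36.8200/60 = 3.85578 rad/s
T = 416.0550*1000 / 3.85578
T = 107900 N*m


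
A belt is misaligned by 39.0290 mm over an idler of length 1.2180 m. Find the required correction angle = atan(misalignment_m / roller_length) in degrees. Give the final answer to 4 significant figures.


misalign_m = 39.0290 / 1000 = 0.039029 m
angle = atan(0.039029 / 1.2180)
angle = 1.835 deg


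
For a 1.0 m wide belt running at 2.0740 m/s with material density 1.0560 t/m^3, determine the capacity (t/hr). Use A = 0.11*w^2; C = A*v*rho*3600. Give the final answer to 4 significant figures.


A = 0.11 * 1.0^2 = 0.11 m^2
C = 0.11 * 2.0740 * 1.0560 * 3600
C = 867.3 t/hr


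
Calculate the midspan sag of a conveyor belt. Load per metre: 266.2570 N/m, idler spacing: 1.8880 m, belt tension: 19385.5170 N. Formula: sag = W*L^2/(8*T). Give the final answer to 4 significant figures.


sag = 266.2570 * 1.8880^2 / (8 * 19385.5170)
sag = 0.006120 m


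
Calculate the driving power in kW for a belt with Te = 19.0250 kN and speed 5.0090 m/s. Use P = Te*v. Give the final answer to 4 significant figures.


P = Te * v = 19.0250 * 5.0090
P = 95.30 kW


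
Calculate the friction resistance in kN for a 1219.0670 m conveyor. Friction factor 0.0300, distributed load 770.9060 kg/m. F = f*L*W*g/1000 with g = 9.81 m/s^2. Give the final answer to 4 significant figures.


F = 0.0300 * 1219.0670 * 770.9060 * 9.81 / 1000
F = 276.6 kN


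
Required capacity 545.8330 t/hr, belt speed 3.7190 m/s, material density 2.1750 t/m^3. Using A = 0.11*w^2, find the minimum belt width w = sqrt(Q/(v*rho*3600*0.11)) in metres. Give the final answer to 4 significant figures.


A_req = 545.8330 / (3.7190 * 2.1750 * 3600) = 0.0187444 m^2
w = sqrt(0.0187444 / 0.11)
w = 0.4128 m


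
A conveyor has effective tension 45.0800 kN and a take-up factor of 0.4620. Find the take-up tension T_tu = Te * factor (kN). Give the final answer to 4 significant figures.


T_tu = 45.0800 * 0.4620
T_tu = 20.83 kN


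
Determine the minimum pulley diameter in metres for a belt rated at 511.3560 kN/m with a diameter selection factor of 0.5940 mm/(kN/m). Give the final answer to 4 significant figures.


D = 511.3560 * 0.5940 / 1000
D = 0.3037 m


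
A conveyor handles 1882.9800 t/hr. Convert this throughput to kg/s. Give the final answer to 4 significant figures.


m_dot = 1882.9800 * 1000 / 3600
m_dot = 523.0 kg/s


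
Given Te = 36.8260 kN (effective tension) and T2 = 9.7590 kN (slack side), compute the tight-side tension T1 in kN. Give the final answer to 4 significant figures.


T1 = Te + T2 = 36.8260 + 9.7590
T1 = 46.59 kN


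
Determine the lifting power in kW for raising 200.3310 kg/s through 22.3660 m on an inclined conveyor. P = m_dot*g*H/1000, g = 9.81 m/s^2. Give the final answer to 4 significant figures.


P = 200.3310 * 9.81 * 22.3660 / 1000
P = 43.95 kW


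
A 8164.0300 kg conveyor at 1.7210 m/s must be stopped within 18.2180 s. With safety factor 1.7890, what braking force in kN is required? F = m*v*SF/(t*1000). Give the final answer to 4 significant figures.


F = 8164.0300 * 1.7210 / 18.2180 * 1.7890 / 1000
F = 1.380 kN


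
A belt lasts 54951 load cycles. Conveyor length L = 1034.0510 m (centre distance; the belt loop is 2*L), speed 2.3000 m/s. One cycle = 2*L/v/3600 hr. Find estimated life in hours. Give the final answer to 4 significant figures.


cycle_time = 2 * 1034.0510 / 2.3000 / 3600 = 0.249771 hr
life = 54951 * 0.249771 = 13730 hours


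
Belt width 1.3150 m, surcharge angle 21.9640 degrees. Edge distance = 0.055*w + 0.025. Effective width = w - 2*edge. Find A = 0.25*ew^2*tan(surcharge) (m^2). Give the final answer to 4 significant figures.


edge = 0.055*1.3150 + 0.025 = 0.097325 m
ew = 1.3150 - 2*0.097325 = 1.12035 m
A = 0.25 * 1.12035^2 * tan(21.9640 deg)
A = 0.1266 m^2


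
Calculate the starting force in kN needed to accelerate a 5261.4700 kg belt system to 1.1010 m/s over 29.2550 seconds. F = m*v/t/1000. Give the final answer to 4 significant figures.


F = 5261.4700 * 1.1010 / 29.2550 / 1000
F = 0.1980 kN


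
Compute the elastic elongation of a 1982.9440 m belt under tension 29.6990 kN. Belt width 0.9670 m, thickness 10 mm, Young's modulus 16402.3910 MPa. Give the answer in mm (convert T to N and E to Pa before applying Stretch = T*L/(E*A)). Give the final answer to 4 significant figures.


A = 0.9670 * 0.01 = 0.00967 m^2
Stretch = 29.6990*1000 * 1982.9440 / (16402.3910e6 * 0.00967) * 1000
Stretch = 371.3 mm


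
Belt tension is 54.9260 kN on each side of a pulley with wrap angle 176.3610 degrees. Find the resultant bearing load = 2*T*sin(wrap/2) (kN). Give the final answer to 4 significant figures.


F = 2 * 54.9260 * sin(176.3610/2 deg)
F = 109.8 kN


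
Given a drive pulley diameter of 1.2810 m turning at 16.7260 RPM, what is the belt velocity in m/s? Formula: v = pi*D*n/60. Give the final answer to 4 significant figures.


v = pi * 1.2810 * 16.7260 / 60
v = 1.122 m/s


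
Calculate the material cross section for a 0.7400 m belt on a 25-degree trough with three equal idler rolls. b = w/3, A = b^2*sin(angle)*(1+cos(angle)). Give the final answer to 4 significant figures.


b = 0.7400/3 = 0.246667 m
A = 0.246667^2 * sin(25 deg) * (1 + cos(25 deg))
A = 0.04902 m^2


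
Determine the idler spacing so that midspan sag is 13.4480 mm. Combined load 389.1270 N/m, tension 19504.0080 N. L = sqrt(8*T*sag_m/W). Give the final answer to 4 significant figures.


sag = 13.4480/1000 = 0.013448 m
L = sqrt(8 * 19504.0080 * 0.013448 / 389.1270)
L = 2.322 m


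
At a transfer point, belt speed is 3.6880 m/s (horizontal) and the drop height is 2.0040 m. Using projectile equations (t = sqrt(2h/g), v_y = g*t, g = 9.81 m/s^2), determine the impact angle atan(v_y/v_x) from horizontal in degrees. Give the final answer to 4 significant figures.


t = sqrt(2*2.0040/9.81) = 0.639189 s
v_y = 9.81 * 0.639189 = 6.27044 m/s
angle = atan(6.27044 / 3.6880) = 59.54 deg


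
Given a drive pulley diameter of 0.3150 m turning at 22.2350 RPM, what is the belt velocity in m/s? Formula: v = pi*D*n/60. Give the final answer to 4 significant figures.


v = pi * 0.3150 * 22.2350 / 60
v = 0.3667 m/s


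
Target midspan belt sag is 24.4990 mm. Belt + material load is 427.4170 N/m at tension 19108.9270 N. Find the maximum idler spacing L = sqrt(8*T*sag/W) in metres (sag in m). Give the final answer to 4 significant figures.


sag = 24.4990/1000 = 0.024499 m
L = sqrt(8 * 19108.9270 * 0.024499 / 427.4170)
L = 2.960 m
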